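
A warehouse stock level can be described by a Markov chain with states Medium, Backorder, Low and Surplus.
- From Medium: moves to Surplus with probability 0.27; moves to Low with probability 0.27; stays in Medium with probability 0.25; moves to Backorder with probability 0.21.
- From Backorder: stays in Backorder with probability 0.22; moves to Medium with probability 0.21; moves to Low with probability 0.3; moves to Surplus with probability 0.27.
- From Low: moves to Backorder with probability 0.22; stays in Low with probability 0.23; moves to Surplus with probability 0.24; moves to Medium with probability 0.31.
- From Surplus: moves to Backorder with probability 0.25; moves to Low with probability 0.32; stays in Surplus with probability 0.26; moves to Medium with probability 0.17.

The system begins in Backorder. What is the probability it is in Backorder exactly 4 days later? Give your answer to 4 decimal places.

0.2254

Propagate the distribution vector 4 days from Backorder.
After 0 days: (0.0000, 1.0000, 0.0000, 0.0000)
After 1 day: (0.2100, 0.2200, 0.3000, 0.2700)
After 2 days: (0.2376, 0.2260, 0.2781, 0.2583)
After 3 days: (0.2370, 0.2254, 0.2786, 0.2591)
After 4 days: (0.2370, 0.2254, 0.2786, 0.2591)
P(in Backorder after 4 days) = 0.2254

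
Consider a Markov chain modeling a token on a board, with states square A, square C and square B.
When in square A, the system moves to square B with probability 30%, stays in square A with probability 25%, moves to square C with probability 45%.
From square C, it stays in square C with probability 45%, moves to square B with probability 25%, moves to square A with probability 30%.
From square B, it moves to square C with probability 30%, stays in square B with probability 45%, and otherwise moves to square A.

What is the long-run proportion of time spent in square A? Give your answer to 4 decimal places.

0.2700

Let the stationary distribution be π with π = πP and π_1 + π_2 + π_3 = 1.
π_1 = 0.25·π_1 + 0.3·π_2 + 0.25·π_3
π_2 = 0.45·π_1 + 0.45·π_2 + 0.3·π_3
Solving with the normalization constraint gives π = (0.2700, 0.4006, 0.3294).
So the stationary probability of square A is 0.2700.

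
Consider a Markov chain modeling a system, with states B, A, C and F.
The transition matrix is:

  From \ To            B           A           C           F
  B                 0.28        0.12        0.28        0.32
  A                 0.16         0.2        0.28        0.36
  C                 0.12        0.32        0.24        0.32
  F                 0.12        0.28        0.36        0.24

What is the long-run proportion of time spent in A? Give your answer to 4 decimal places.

Let the stationary distribution be π with π = πP and π_1 + π_2 + π_3 + π_4 = 1.
π_1 = 0.28·π_1 + 0.16·π_2 + 0.12·π_3 + 0.12·π_4
π_2 = 0.12·π_1 + 0.2·π_2 + 0.32·π_3 + 0.28·π_4
π_3 = 0.28·π_1 + 0.28·π_2 + 0.24·π_3 + 0.36·π_4
Solving with the normalization constraint gives π = (0.1546, 0.2472, 0.2927, 0.3055).
So the stationary probability of A is 0.2472.

0.2472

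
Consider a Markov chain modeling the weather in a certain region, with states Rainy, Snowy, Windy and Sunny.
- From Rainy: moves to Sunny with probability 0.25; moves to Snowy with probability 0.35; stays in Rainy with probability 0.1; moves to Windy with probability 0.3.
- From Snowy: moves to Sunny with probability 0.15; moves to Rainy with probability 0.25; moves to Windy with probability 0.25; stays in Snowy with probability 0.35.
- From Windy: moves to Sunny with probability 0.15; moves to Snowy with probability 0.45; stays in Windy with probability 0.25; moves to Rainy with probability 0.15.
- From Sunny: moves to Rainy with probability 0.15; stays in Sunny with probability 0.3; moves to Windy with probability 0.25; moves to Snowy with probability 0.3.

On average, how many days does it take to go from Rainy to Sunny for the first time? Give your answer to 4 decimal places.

5.3895

Let t(s) be the expected number of days to first reach Sunny from state s, with t(Sunny) = 0. Conditioning on the first day:
t(Rainy) = 1 + 0.1·t(Rainy) + 0.35·t(Snowy) + 0.3·t(Windy)
t(Snowy) = 1 + 0.25·t(Rainy) + 0.35·t(Snowy) + 0.25·t(Windy)
t(Windy) = 1 + 0.15·t(Rainy) + 0.45·t(Snowy) + 0.25·t(Windy)
Solving: t(Rainy) = 5.3895, t(Snowy) = 5.9004, t(Windy) = 5.9515.
Expected days from Rainy to Sunny: 5.3895.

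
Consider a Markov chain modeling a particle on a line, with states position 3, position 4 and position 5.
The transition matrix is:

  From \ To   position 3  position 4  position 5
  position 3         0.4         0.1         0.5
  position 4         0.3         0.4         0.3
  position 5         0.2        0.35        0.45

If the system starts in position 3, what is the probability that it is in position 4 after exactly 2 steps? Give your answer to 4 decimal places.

Sum over the intermediate state after 1 step:
P = P(position 3→position 3)·P(position 3→position 4) + P(position 3→position 4)·P(position 4→position 4) + P(position 3→position 5)·P(position 5→position 4)
  = 0.4×0.1 + 0.1×0.4 + 0.5×0.35
  = 0.0400 + 0.0400 + 0.1750 = 0.2550

0.2550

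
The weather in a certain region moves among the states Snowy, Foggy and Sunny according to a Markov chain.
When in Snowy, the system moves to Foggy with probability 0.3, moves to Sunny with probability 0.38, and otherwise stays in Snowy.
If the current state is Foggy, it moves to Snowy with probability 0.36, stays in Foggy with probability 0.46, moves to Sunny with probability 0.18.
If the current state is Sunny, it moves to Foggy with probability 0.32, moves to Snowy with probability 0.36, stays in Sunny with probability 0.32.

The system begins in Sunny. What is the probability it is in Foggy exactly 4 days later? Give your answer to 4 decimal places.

0.3639

Propagate the distribution vector 4 days from Sunny.
After 0 days: (0.0000, 0.0000, 1.0000)
After 1 day: (0.3600, 0.3200, 0.3200)
After 2 days: (0.3456, 0.3576, 0.2968)
After 3 days: (0.3462, 0.3632, 0.2907)
After 4 days: (0.3462, 0.3639, 0.2899)
P(in Foggy after 4 days) = 0.3639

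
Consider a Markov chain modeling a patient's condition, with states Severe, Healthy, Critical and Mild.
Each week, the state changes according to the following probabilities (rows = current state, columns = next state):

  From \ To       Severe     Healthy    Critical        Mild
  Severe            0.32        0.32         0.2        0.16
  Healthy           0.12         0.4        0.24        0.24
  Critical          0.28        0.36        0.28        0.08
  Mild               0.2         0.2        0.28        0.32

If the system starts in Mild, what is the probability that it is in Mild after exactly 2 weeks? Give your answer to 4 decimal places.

0.2048

Propagate the distribution vector 2 weeks from Mild.
After 0 weeks: (0.0000, 0.0000, 0.0000, 1.0000)
After 1 week: (0.2000, 0.2000, 0.2800, 0.3200)
After 2 weeks: (0.2304, 0.3088, 0.2560, 0.2048)
P(in Mild after 2 weeks) = 0.2048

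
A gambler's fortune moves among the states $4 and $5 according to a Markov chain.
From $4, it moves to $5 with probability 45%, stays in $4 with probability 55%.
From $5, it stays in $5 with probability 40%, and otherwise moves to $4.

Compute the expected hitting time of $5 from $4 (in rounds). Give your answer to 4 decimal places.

2.2222

Let t(s) be the expected number of rounds to first reach $5 from state s, with t($5) = 0. Conditioning on the first round:
t($4) = 1 + 0.55·t($4)
Solving: t($4) = 2.2222.
Expected rounds from $4 to $5: 2.2222.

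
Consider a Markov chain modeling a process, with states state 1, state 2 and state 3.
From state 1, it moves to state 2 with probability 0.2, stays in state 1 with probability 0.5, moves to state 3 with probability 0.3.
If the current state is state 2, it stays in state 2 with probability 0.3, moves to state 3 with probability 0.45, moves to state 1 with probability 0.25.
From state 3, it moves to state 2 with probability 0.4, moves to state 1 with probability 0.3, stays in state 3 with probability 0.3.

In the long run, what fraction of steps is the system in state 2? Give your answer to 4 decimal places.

0.2989

Let the stationary distribution be π with π = πP and π_1 + π_2 + π_3 = 1.
π_1 = 0.5·π_1 + 0.25·π_2 + 0.3·π_3
π_2 = 0.2·π_1 + 0.3·π_2 + 0.4·π_3
Solving with the normalization constraint gives π = (0.3563, 0.2989, 0.3448).
So the stationary probability of state 2 is 0.2989.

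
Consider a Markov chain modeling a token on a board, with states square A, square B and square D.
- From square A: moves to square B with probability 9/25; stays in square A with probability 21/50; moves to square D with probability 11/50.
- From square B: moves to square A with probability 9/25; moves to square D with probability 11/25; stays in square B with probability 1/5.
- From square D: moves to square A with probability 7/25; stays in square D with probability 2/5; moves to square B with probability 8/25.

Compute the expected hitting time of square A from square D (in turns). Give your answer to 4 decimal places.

3.3019

Let t(s) be the expected number of turns to first reach square A from state s, with t(square A) = 0. Conditioning on the first turn:
t(square B) = 1 + 0.2·t(square B) + 0.44·t(square D)
t(square D) = 1 + 0.32·t(square B) + 0.4·t(square D)
Solving: t(square B) = 3.0660, t(square D) = 3.3019.
Expected turns from square D to square A: 3.3019.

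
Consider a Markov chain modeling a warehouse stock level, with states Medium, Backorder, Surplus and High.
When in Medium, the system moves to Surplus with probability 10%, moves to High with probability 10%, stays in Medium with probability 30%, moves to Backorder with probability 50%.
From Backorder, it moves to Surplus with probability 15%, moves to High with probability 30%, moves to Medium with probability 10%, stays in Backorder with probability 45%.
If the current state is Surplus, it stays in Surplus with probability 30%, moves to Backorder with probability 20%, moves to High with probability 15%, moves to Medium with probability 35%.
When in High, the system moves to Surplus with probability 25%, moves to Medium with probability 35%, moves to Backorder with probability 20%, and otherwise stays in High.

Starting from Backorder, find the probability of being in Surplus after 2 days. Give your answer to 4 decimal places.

0.1975

Propagate the distribution vector 2 days from Backorder.
After 0 days: (0.0000, 1.0000, 0.0000, 0.0000)
After 1 day: (0.1000, 0.4500, 0.1500, 0.3000)
After 2 days: (0.2325, 0.3425, 0.1975, 0.2275)
P(in Surplus after 2 days) = 0.1975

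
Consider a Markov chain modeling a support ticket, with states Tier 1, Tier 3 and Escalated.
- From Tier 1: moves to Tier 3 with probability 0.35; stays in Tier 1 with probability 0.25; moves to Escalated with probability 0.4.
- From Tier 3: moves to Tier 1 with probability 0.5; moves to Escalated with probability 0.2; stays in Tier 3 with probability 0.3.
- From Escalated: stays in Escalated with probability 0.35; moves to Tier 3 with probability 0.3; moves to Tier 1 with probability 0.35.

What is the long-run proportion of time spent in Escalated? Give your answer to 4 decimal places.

Let the stationary distribution be π with π = πP and π_1 + π_2 + π_3 = 1.
π_1 = 0.25·π_1 + 0.5·π_2 + 0.35·π_3
π_2 = 0.35·π_1 + 0.3·π_2 + 0.3·π_3
Solving with the normalization constraint gives π = (0.3616, 0.3181, 0.3204).
So the stationary probability of Escalated is 0.3204.

0.3204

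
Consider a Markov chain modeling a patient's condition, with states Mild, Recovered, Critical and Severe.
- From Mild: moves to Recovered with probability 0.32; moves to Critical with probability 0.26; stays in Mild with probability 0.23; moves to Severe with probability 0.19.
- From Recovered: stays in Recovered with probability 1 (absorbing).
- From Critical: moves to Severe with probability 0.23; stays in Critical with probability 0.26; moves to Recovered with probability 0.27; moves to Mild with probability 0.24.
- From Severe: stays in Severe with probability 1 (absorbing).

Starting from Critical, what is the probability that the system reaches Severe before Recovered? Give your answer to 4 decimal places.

0.4389

Let h(s) be the probability of absorption at Severe starting from transient state s. Then h(Severe) = 1 and h(Recovered) = 0. By first-step analysis:
h(Mild) = 0.23·h(Mild) + 0.32·0 + 0.26·h(Critical) + 0.19·1
h(Critical) = 0.24·h(Mild) + 0.27·0 + 0.26·h(Critical) + 0.23·1
Solving: h(Mild) = 0.3950, h(Critical) = 0.4389.
Starting from Critical, the probability is 0.4389.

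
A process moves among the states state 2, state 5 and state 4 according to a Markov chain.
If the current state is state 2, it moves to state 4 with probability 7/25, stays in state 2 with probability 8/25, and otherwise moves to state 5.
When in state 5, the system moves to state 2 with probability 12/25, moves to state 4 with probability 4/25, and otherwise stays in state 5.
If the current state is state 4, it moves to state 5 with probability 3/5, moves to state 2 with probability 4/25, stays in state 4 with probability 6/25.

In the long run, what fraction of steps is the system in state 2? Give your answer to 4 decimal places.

Let the stationary distribution be π with π = πP and π_1 + π_2 + π_3 = 1.
π_1 = 0.32·π_1 + 0.48·π_2 + 0.16·π_3
π_2 = 0.4·π_1 + 0.36·π_2 + 0.6·π_3
Solving with the normalization constraint gives π = (0.3531, 0.4269, 0.2200).
So the stationary probability of state 2 is 0.3531.

0.3531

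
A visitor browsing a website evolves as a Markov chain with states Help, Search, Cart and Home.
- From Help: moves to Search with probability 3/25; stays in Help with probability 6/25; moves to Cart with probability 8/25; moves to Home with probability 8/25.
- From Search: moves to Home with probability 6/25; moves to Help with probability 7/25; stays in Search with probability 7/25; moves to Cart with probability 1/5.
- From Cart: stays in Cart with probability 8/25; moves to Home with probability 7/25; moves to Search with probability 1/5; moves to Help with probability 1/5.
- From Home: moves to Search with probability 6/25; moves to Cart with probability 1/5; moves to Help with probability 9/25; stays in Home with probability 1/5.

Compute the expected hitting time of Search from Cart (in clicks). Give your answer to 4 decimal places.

5.2494

Let t(s) be the expected number of clicks to first reach Search from state s, with t(Search) = 0. Conditioning on the first click:
t(Help) = 1 + 0.24·t(Help) + 0.32·t(Cart) + 0.32·t(Home)
t(Cart) = 1 + 0.2·t(Help) + 0.32·t(Cart) + 0.28·t(Home)
t(Home) = 1 + 0.36·t(Help) + 0.2·t(Cart) + 0.2·t(Home)
Solving: t(Help) = 5.6814, t(Cart) = 5.2494, t(Home) = 5.1190.
Expected clicks from Cart to Search: 5.2494.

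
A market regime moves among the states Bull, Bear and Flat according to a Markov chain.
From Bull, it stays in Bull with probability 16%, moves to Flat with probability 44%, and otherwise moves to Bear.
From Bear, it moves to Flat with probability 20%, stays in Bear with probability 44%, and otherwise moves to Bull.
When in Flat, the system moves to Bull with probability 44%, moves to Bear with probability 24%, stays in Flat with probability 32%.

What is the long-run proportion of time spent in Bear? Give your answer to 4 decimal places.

0.3642

Let the stationary distribution be π with π = πP and π_1 + π_2 + π_3 = 1.
π_1 = 0.16·π_1 + 0.36·π_2 + 0.44·π_3
π_2 = 0.4·π_1 + 0.44·π_2 + 0.24·π_3
Solving with the normalization constraint gives π = (0.3210, 0.3642, 0.3148).
So the stationary probability of Bear is 0.3642.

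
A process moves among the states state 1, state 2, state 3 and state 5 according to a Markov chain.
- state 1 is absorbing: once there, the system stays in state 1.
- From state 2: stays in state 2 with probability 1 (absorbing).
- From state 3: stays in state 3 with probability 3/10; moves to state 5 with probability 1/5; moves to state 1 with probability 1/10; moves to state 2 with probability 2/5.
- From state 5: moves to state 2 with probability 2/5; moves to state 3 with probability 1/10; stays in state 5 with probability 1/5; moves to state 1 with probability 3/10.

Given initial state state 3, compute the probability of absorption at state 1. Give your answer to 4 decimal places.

0.2593

Let h(s) be the probability of absorption at state 1 starting from transient state s. Then h(state 1) = 1 and h(state 2) = 0. By first-step analysis:
h(state 3) = 0.1·1 + 0.4·0 + 0.3·h(state 3) + 0.2·h(state 5)
h(state 5) = 0.3·1 + 0.4·0 + 0.1·h(state 3) + 0.2·h(state 5)
Solving: h(state 3) = 0.2593, h(state 5) = 0.4074.
Starting from state 3, the probability is 0.2593.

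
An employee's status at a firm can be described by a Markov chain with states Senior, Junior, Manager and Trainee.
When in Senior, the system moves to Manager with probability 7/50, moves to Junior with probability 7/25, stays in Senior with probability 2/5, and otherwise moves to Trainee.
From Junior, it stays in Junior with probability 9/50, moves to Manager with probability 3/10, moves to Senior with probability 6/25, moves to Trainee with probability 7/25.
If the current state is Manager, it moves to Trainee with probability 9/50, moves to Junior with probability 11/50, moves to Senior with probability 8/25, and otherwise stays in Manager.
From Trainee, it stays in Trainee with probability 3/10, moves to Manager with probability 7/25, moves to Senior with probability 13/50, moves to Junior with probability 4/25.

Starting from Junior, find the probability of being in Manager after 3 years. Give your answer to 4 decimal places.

Propagate the distribution vector 3 years from Junior.
After 0 years: (0.0000, 1.0000, 0.0000, 0.0000)
After 1 year: (0.2400, 0.1800, 0.3000, 0.2800)
After 2 years: (0.3080, 0.2104, 0.2500, 0.2316)
After 3 years: (0.3139, 0.2162, 0.2411, 0.2288)
P(in Manager after 3 years) = 0.2411

0.2411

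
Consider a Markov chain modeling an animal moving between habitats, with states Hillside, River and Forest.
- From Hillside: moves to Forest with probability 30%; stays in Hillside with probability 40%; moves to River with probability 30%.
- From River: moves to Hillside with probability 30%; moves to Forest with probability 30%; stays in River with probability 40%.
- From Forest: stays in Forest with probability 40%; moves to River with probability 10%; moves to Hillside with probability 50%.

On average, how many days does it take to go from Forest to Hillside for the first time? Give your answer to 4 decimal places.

Let t(s) be the expected number of days to first reach Hillside from state s, with t(Hillside) = 0. Conditioning on the first day:
t(River) = 1 + 0.4·t(River) + 0.3·t(Forest)
t(Forest) = 1 + 0.1·t(River) + 0.4·t(Forest)
Solving: t(River) = 2.7273, t(Forest) = 2.1212.
Expected days from Forest to Hillside: 2.1212.

2.1212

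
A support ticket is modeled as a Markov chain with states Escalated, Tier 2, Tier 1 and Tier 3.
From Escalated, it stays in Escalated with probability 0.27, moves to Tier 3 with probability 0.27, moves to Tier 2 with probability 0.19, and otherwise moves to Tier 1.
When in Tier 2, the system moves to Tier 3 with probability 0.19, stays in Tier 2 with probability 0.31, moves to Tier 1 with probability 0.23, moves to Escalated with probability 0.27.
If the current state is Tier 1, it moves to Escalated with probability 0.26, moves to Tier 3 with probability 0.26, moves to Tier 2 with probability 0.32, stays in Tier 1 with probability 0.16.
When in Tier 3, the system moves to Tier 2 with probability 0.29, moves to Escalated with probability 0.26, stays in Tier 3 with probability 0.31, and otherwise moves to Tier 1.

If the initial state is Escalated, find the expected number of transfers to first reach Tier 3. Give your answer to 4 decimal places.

4.0385

Let t(s) be the expected number of transfers to first reach Tier 3 from state s, with t(Tier 3) = 0. Conditioning on the first transfer:
t(Escalated) = 1 + 0.27·t(Escalated) + 0.19·t(Tier 2) + 0.27·t(Tier 1)
t(Tier 2) = 1 + 0.27·t(Escalated) + 0.31·t(Tier 2) + 0.23·t(Tier 1)
t(Tier 1) = 1 + 0.26·t(Escalated) + 0.32·t(Tier 2) + 0.16·t(Tier 1)
Solving: t(Escalated) = 4.0385, t(Tier 2) = 4.4020, t(Tier 1) = 4.1175.
Expected transfers from Escalated to Tier 3: 4.0385.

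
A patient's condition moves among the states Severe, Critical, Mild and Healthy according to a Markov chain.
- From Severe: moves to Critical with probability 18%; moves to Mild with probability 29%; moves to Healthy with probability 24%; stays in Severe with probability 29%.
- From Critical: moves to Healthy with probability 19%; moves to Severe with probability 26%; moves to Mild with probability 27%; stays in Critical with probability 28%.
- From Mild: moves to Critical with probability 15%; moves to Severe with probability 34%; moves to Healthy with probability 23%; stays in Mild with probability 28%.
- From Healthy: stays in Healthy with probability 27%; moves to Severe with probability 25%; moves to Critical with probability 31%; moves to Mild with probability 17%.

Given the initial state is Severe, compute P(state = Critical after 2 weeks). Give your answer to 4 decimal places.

0.2205

Propagate the distribution vector 2 weeks from Severe.
After 0 weeks: (1.0000, 0.0000, 0.0000, 0.0000)
After 1 week: (0.2900, 0.1800, 0.2900, 0.2400)
After 2 weeks: (0.2895, 0.2205, 0.2547, 0.2353)
P(in Critical after 2 weeks) = 0.2205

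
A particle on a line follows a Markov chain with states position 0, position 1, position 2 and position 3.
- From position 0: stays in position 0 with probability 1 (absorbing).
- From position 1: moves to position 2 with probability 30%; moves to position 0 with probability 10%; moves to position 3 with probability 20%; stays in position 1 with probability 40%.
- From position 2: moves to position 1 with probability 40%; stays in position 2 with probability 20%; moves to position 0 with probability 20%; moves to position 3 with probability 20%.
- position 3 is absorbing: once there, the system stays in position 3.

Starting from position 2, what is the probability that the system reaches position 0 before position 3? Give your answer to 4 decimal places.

0.4444

Let h(s) be the probability of absorption at position 0 starting from transient state s. Then h(position 0) = 1 and h(position 3) = 0. By first-step analysis:
h(position 1) = 0.1·1 + 0.4·h(position 1) + 0.3·h(position 2) + 0.2·0
h(position 2) = 0.2·1 + 0.4·h(position 1) + 0.2·h(position 2) + 0.2·0
Solving: h(position 1) = 0.3889, h(position 2) = 0.4444.
Starting from position 2, the probability is 0.4444.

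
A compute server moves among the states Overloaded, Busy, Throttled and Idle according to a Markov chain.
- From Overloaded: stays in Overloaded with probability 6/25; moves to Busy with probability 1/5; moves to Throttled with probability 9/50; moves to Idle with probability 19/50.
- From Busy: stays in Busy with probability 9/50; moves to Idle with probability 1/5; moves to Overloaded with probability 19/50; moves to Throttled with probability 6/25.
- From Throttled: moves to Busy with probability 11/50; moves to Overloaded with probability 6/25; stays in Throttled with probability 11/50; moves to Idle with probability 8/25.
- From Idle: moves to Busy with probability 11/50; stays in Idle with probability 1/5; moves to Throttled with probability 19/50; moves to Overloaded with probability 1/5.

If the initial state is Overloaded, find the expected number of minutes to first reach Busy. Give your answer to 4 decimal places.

4.7343

Let t(s) be the expected number of minutes to first reach Busy from state s, with t(Busy) = 0. Conditioning on the first minute:
t(Overloaded) = 1 + 0.24·t(Overloaded) + 0.18·t(Throttled) + 0.38·t(Idle)
t(Throttled) = 1 + 0.24·t(Overloaded) + 0.22·t(Throttled) + 0.32·t(Idle)
t(Idle) = 1 + 0.2·t(Overloaded) + 0.38·t(Throttled) + 0.2·t(Idle)
Solving: t(Overloaded) = 4.7343, t(Throttled) = 4.6417, t(Idle) = 4.6384.
Expected minutes from Overloaded to Busy: 4.7343.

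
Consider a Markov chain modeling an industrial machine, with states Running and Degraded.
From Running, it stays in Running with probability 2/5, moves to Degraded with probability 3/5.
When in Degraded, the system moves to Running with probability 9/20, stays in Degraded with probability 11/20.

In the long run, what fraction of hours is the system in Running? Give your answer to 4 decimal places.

0.4286

Let the stationary distribution be π with π = πP and π_1 + π_2 = 1.
π_1 = 0.4·π_1 + 0.45·π_2
Solving with the normalization constraint gives π = (0.4286, 0.5714).
So the stationary probability of Running is 0.4286.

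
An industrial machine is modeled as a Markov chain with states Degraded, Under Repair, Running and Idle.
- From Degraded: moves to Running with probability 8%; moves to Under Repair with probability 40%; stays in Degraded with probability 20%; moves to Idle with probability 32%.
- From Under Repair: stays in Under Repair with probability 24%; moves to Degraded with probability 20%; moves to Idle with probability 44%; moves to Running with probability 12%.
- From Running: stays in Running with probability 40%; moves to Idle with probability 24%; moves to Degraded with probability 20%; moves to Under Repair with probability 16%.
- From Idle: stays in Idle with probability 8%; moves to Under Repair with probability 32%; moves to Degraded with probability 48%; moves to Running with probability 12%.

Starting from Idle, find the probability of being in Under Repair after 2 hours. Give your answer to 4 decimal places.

0.3136

Propagate the distribution vector 2 hours from Idle.
After 0 hours: (0.0000, 0.0000, 0.0000, 1.0000)
After 1 hour: (0.4800, 0.3200, 0.1200, 0.0800)
After 2 hours: (0.2224, 0.3136, 0.1344, 0.3296)
P(in Under Repair after 2 hours) = 0.3136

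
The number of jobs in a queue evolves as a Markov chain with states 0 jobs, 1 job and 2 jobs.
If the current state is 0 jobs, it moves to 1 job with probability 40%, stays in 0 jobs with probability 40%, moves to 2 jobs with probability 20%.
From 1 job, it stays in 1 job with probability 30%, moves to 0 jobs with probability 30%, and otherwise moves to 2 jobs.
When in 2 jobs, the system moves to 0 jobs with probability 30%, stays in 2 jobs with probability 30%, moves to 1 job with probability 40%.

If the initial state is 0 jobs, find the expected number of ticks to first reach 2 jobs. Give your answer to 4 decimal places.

Let t(s) be the expected number of ticks to first reach 2 jobs from state s, with t(2 jobs) = 0. Conditioning on the first tick:
t(0 jobs) = 1 + 0.4·t(0 jobs) + 0.4·t(1 job)
t(1 job) = 1 + 0.3·t(0 jobs) + 0.3·t(1 job)
Solving: t(0 jobs) = 3.6667, t(1 job) = 3.0000.
Expected ticks from 0 jobs to 2 jobs: 3.6667.

3.6667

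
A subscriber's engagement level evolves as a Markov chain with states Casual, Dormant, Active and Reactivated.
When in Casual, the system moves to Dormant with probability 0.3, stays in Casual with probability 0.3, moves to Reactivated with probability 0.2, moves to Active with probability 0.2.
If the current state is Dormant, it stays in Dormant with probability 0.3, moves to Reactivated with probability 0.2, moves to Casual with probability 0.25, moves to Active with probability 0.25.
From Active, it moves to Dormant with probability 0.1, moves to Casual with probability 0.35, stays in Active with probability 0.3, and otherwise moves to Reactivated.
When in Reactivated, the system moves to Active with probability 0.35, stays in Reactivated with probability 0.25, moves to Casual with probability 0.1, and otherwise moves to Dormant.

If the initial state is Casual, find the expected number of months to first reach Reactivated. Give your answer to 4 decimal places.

4.7211

Let t(s) be the expected number of months to first reach Reactivated from state s, with t(Reactivated) = 0. Conditioning on the first month:
t(Casual) = 1 + 0.3·t(Casual) + 0.3·t(Dormant) + 0.2·t(Active)
t(Dormant) = 1 + 0.25·t(Casual) + 0.3·t(Dormant) + 0.25·t(Active)
t(Active) = 1 + 0.35·t(Casual) + 0.1·t(Dormant) + 0.3·t(Active)
Solving: t(Casual) = 4.7211, t(Dormant) = 4.7082, t(Active) = 4.4617.
Expected months from Casual to Reactivated: 4.7211.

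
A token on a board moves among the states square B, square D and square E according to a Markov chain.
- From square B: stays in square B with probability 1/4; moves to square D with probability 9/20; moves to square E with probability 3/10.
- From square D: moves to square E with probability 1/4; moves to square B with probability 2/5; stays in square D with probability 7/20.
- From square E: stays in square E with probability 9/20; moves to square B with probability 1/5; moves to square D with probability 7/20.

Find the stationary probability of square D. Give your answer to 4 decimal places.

Let the stationary distribution be π with π = πP and π_1 + π_2 + π_3 = 1.
π_1 = 0.25·π_1 + 0.4·π_2 + 0.2·π_3
π_2 = 0.45·π_1 + 0.35·π_2 + 0.35·π_3
Solving with the normalization constraint gives π = (0.2903, 0.3790, 0.3306).
So the stationary probability of square D is 0.3790.

0.3790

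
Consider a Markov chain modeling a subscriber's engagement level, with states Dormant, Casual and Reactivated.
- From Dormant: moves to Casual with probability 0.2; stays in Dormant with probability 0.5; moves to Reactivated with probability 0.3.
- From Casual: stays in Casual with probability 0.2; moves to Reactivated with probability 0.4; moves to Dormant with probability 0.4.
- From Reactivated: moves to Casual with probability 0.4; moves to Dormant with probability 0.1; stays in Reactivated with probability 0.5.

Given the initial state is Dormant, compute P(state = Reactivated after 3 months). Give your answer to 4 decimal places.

0.4020

Propagate the distribution vector 3 months from Dormant.
After 0 months: (1.0000, 0.0000, 0.0000)
After 1 month: (0.5000, 0.2000, 0.3000)
After 2 months: (0.3600, 0.2600, 0.3800)
After 3 months: (0.3220, 0.2760, 0.4020)
P(in Reactivated after 3 months) = 0.4020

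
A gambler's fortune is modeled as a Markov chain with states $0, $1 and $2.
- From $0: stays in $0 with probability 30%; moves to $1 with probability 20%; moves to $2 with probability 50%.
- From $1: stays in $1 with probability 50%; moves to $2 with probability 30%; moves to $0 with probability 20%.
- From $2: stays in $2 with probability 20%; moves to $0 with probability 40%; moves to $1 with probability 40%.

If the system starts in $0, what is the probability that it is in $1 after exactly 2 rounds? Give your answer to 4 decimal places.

Sum over the intermediate state after 1 round:
P = P($0→$0)·P($0→$1) + P($0→$1)·P($1→$1) + P($0→$2)·P($2→$1)
  = 0.3×0.2 + 0.2×0.5 + 0.5×0.4
  = 0.0600 + 0.1000 + 0.2000 = 0.3600

0.3600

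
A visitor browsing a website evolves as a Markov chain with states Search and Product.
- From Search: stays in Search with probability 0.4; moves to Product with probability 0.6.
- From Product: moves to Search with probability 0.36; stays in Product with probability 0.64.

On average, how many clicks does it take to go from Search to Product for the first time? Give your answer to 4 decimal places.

Let t(s) be the expected number of clicks to first reach Product from state s, with t(Product) = 0. Conditioning on the first click:
t(Search) = 1 + 0.4·t(Search)
Solving: t(Search) = 1.6667.
Expected clicks from Search to Product: 1.6667.

1.6667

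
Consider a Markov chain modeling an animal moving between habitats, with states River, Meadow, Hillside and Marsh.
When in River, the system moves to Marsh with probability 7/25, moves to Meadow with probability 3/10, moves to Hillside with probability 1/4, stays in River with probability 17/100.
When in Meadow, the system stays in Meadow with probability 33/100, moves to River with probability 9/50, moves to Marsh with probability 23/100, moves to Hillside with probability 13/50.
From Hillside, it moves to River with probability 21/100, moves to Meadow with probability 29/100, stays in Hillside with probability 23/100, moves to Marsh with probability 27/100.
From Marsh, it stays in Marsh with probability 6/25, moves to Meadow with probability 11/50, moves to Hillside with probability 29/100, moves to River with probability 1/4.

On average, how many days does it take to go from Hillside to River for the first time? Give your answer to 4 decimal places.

Let t(s) be the expected number of days to first reach River from state s, with t(River) = 0. Conditioning on the first day:
t(Meadow) = 1 + 0.33·t(Meadow) + 0.26·t(Hillside) + 0.23·t(Marsh)
t(Hillside) = 1 + 0.29·t(Meadow) + 0.23·t(Hillside) + 0.27·t(Marsh)
t(Marsh) = 1 + 0.22·t(Meadow) + 0.29·t(Hillside) + 0.24·t(Marsh)
Solving: t(Meadow) = 4.8833, t(Hillside) = 4.7274, t(Marsh) = 4.5333.
Expected days from Hillside to River: 4.7274.

4.7274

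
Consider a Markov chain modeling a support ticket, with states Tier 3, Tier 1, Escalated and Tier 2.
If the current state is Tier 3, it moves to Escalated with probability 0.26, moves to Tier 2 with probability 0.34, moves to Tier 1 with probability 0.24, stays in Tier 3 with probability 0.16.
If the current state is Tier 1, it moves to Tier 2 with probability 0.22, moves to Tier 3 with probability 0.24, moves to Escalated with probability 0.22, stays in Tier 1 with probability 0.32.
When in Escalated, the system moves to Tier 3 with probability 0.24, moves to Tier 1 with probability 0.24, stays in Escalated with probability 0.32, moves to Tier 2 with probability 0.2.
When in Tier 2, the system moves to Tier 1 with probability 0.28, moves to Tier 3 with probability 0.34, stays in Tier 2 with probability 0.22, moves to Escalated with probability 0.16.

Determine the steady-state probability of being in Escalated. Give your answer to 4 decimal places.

Let the stationary distribution be π with π = πP and π_1 + π_2 + π_3 + π_4 = 1.
π_1 = 0.16·π_1 + 0.24·π_2 + 0.24·π_3 + 0.34·π_4
π_2 = 0.24·π_1 + 0.32·π_2 + 0.24·π_3 + 0.28·π_4
π_3 = 0.26·π_1 + 0.22·π_2 + 0.32·π_3 + 0.16·π_4
Solving with the normalization constraint gives π = (0.2449, 0.2715, 0.2390, 0.2446).
So the stationary probability of Escalated is 0.2390.

0.2390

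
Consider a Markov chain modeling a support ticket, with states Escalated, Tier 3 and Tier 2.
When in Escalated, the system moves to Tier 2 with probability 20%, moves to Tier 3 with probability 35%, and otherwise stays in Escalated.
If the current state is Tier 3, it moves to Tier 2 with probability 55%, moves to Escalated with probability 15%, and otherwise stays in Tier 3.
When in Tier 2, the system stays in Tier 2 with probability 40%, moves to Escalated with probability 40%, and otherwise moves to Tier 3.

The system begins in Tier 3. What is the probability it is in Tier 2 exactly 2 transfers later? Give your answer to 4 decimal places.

0.4150

Sum over the intermediate state after 1 transfer:
P = P(Tier 3→Escalated)·P(Escalated→Tier 2) + P(Tier 3→Tier 3)·P(Tier 3→Tier 2) + P(Tier 3→Tier 2)·P(Tier 2→Tier 2)
  = 0.15×0.2 + 0.3×0.55 + 0.55×0.4
  = 0.0300 + 0.1650 + 0.2200 = 0.4150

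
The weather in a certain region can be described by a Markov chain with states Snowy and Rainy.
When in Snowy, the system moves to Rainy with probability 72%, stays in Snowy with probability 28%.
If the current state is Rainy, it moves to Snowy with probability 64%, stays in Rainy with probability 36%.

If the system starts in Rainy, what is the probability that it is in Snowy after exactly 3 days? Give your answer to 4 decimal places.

0.4925

Propagate the distribution vector 3 days from Rainy.
After 0 days: (0.0000, 1.0000)
After 1 day: (0.6400, 0.3600)
After 2 days: (0.4096, 0.5904)
After 3 days: (0.4925, 0.5075)
P(in Snowy after 3 days) = 0.4925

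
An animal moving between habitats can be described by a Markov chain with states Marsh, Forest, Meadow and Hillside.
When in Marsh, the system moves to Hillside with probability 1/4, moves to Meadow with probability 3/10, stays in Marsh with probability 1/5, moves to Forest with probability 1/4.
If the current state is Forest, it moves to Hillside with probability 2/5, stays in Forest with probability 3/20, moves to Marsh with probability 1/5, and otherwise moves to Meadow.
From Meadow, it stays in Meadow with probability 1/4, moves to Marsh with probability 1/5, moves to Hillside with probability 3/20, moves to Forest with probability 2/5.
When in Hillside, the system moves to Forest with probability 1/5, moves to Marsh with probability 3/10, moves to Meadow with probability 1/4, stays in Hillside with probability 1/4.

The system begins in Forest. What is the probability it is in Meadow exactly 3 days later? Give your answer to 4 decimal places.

Propagate the distribution vector 3 days from Forest.
After 0 days: (0.0000, 1.0000, 0.0000, 0.0000)
After 1 day: (0.2000, 0.1500, 0.2500, 0.4000)
After 2 days: (0.2400, 0.2525, 0.2600, 0.2475)
After 3 days: (0.2248, 0.2514, 0.2620, 0.2619)
P(in Meadow after 3 days) = 0.2620

0.2620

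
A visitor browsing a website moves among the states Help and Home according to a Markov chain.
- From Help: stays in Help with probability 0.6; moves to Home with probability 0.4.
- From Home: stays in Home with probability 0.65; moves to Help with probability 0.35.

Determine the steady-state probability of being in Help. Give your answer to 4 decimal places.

Let the stationary distribution be π with π = πP and π_1 + π_2 = 1.
π_1 = 0.6·π_1 + 0.35·π_2
Solving with the normalization constraint gives π = (0.4667, 0.5333).
So the stationary probability of Help is 0.4667.

0.4667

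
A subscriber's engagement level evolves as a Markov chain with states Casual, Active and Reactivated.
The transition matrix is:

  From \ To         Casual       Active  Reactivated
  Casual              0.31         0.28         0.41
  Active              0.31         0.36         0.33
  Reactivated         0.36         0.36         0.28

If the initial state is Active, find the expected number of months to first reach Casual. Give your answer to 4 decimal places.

Let t(s) be the expected number of months to first reach Casual from state s, with t(Casual) = 0. Conditioning on the first month:
t(Active) = 1 + 0.36·t(Active) + 0.33·t(Reactivated)
t(Reactivated) = 1 + 0.36·t(Active) + 0.28·t(Reactivated)
Solving: t(Active) = 3.0702, t(Reactivated) = 2.9240.
Expected months from Active to Casual: 3.0702.

3.0702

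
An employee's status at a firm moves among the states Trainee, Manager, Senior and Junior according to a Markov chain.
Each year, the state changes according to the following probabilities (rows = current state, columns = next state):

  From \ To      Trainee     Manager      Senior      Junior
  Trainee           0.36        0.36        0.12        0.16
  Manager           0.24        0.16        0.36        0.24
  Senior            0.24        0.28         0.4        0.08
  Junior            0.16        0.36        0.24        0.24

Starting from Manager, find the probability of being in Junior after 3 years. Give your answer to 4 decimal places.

Propagate the distribution vector 3 years from Manager.
After 0 years: (0.0000, 1.0000, 0.0000, 0.0000)
After 1 year: (0.2400, 0.1600, 0.3600, 0.2400)
After 2 years: (0.2496, 0.2992, 0.2880, 0.1632)
After 3 years: (0.2569, 0.2771, 0.2920, 0.1740)
P(in Junior after 3 years) = 0.1740

0.1740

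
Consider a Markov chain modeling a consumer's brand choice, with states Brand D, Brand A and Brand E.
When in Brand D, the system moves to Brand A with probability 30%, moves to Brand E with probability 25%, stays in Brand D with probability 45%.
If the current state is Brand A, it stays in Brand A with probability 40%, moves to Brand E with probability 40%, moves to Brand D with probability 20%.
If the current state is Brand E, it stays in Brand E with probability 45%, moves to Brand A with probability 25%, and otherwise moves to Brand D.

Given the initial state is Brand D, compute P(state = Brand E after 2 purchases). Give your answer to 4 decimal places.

Sum over the intermediate state after 1 purchase:
P = P(Brand D→Brand D)·P(Brand D→Brand E) + P(Brand D→Brand A)·P(Brand A→Brand E) + P(Brand D→Brand E)·P(Brand E→Brand E)
  = 0.45×0.25 + 0.3×0.4 + 0.25×0.45
  = 0.1125 + 0.1200 + 0.1125 = 0.3450

0.3450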